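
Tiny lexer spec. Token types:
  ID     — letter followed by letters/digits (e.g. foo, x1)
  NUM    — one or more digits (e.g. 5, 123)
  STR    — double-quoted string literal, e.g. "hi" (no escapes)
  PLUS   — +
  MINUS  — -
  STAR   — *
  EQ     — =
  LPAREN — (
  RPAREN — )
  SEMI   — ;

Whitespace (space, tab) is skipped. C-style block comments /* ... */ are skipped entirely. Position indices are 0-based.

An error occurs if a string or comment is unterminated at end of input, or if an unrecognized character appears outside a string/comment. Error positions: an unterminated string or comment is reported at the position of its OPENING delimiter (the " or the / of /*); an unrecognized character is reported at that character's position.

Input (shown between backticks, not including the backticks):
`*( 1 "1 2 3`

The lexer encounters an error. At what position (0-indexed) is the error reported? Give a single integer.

pos=0: emit STAR '*'
pos=1: emit LPAREN '('
pos=3: emit NUM '1' (now at pos=4)
pos=5: enter STRING mode
pos=5: ERROR — unterminated string

Answer: 5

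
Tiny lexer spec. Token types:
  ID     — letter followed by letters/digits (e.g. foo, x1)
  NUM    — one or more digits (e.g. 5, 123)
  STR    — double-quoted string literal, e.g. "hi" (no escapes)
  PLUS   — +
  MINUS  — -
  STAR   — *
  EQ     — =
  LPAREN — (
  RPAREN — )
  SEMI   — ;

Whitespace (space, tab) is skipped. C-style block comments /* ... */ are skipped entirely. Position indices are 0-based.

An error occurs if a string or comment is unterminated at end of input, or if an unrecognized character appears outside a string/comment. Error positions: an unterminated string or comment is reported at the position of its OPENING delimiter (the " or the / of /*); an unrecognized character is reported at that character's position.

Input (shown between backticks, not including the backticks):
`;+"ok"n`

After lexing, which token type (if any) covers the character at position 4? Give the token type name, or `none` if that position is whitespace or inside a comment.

pos=0: emit SEMI ';'
pos=1: emit PLUS '+'
pos=2: enter STRING mode
pos=2: emit STR "ok" (now at pos=6)
pos=6: emit ID 'n' (now at pos=7)
DONE. 4 tokens: [SEMI, PLUS, STR, ID]
Position 4: char is 'k' -> STR

Answer: STR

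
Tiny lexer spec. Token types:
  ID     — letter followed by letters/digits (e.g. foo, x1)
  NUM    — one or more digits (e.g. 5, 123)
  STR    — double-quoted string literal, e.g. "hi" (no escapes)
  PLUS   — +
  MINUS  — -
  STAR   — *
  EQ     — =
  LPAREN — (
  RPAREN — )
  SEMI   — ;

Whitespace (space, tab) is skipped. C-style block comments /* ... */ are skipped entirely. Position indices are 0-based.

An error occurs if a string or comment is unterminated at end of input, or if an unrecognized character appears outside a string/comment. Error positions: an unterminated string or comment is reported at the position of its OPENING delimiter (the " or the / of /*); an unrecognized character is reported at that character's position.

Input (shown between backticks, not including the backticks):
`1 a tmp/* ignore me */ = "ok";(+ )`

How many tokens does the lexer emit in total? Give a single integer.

pos=0: emit NUM '1' (now at pos=1)
pos=2: emit ID 'a' (now at pos=3)
pos=4: emit ID 'tmp' (now at pos=7)
pos=7: enter COMMENT mode (saw '/*')
exit COMMENT mode (now at pos=22)
pos=23: emit EQ '='
pos=25: enter STRING mode
pos=25: emit STR "ok" (now at pos=29)
pos=29: emit SEMI ';'
pos=30: emit LPAREN '('
pos=31: emit PLUS '+'
pos=33: emit RPAREN ')'
DONE. 9 tokens: [NUM, ID, ID, EQ, STR, SEMI, LPAREN, PLUS, RPAREN]

Answer: 9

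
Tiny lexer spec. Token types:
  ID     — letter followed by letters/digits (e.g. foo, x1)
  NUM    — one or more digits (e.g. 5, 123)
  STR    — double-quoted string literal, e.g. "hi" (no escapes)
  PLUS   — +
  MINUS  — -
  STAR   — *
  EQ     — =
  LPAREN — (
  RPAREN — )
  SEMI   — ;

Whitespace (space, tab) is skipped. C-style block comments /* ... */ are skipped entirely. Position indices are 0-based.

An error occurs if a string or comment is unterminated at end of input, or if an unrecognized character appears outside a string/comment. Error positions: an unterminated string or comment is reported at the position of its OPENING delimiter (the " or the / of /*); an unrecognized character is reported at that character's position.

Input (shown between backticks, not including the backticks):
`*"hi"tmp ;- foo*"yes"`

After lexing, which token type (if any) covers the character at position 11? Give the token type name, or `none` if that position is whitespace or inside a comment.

Answer: none

Derivation:
pos=0: emit STAR '*'
pos=1: enter STRING mode
pos=1: emit STR "hi" (now at pos=5)
pos=5: emit ID 'tmp' (now at pos=8)
pos=9: emit SEMI ';'
pos=10: emit MINUS '-'
pos=12: emit ID 'foo' (now at pos=15)
pos=15: emit STAR '*'
pos=16: enter STRING mode
pos=16: emit STR "yes" (now at pos=21)
DONE. 8 tokens: [STAR, STR, ID, SEMI, MINUS, ID, STAR, STR]
Position 11: char is ' ' -> none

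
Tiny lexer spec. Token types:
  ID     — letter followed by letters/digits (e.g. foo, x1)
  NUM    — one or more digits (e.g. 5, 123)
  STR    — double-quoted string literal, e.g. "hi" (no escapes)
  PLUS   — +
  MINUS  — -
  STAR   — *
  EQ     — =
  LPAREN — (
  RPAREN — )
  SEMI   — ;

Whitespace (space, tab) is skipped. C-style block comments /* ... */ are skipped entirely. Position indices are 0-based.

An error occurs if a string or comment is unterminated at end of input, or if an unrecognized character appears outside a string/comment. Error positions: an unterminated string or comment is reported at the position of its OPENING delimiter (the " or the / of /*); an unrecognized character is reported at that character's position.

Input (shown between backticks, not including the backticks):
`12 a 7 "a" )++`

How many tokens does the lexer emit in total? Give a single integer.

Answer: 7

Derivation:
pos=0: emit NUM '12' (now at pos=2)
pos=3: emit ID 'a' (now at pos=4)
pos=5: emit NUM '7' (now at pos=6)
pos=7: enter STRING mode
pos=7: emit STR "a" (now at pos=10)
pos=11: emit RPAREN ')'
pos=12: emit PLUS '+'
pos=13: emit PLUS '+'
DONE. 7 tokens: [NUM, ID, NUM, STR, RPAREN, PLUS, PLUS]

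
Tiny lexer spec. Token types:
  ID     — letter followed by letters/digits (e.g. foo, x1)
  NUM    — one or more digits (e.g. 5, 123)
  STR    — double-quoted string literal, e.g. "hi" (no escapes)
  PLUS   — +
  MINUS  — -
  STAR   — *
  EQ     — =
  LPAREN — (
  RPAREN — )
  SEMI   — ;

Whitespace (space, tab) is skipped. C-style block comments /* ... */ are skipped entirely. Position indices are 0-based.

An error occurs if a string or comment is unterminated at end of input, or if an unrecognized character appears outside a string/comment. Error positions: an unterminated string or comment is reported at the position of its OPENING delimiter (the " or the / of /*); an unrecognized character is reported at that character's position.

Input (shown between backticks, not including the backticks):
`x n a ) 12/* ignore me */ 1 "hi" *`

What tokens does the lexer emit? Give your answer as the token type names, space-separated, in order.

Answer: ID ID ID RPAREN NUM NUM STR STAR

Derivation:
pos=0: emit ID 'x' (now at pos=1)
pos=2: emit ID 'n' (now at pos=3)
pos=4: emit ID 'a' (now at pos=5)
pos=6: emit RPAREN ')'
pos=8: emit NUM '12' (now at pos=10)
pos=10: enter COMMENT mode (saw '/*')
exit COMMENT mode (now at pos=25)
pos=26: emit NUM '1' (now at pos=27)
pos=28: enter STRING mode
pos=28: emit STR "hi" (now at pos=32)
pos=33: emit STAR '*'
DONE. 8 tokens: [ID, ID, ID, RPAREN, NUM, NUM, STR, STAR]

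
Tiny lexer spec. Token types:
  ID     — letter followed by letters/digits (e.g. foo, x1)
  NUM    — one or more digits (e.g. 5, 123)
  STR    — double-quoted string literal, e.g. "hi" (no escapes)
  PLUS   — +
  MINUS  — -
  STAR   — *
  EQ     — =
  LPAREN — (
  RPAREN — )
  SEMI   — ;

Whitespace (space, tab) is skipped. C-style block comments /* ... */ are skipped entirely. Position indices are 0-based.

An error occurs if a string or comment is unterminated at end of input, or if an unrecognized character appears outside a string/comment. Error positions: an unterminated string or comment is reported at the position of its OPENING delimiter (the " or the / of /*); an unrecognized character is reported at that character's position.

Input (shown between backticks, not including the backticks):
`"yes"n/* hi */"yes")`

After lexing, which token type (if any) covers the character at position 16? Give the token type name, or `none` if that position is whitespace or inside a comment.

Answer: STR

Derivation:
pos=0: enter STRING mode
pos=0: emit STR "yes" (now at pos=5)
pos=5: emit ID 'n' (now at pos=6)
pos=6: enter COMMENT mode (saw '/*')
exit COMMENT mode (now at pos=14)
pos=14: enter STRING mode
pos=14: emit STR "yes" (now at pos=19)
pos=19: emit RPAREN ')'
DONE. 4 tokens: [STR, ID, STR, RPAREN]
Position 16: char is 'e' -> STR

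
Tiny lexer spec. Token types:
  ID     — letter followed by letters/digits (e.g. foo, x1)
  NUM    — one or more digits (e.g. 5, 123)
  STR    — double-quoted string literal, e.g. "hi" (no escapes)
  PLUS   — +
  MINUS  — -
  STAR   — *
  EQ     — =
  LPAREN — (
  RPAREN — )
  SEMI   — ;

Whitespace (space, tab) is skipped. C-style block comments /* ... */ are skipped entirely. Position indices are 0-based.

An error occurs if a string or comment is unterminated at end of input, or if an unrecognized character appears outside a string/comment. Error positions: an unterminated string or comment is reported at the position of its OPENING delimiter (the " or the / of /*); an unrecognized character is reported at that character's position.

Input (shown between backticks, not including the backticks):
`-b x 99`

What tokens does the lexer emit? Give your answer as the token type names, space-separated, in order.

Answer: MINUS ID ID NUM

Derivation:
pos=0: emit MINUS '-'
pos=1: emit ID 'b' (now at pos=2)
pos=3: emit ID 'x' (now at pos=4)
pos=5: emit NUM '99' (now at pos=7)
DONE. 4 tokens: [MINUS, ID, ID, NUM]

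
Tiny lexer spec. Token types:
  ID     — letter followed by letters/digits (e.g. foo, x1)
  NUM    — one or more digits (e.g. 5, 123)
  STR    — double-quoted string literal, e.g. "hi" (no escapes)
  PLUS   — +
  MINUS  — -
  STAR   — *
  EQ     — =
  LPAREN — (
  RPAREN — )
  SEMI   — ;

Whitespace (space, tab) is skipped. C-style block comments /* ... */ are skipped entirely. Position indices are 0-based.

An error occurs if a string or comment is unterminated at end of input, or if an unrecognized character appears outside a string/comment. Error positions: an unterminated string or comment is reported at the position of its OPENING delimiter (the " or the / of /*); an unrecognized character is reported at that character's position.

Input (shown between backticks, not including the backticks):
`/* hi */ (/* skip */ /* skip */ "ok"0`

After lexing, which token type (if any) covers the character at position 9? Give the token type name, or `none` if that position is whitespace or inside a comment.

pos=0: enter COMMENT mode (saw '/*')
exit COMMENT mode (now at pos=8)
pos=9: emit LPAREN '('
pos=10: enter COMMENT mode (saw '/*')
exit COMMENT mode (now at pos=20)
pos=21: enter COMMENT mode (saw '/*')
exit COMMENT mode (now at pos=31)
pos=32: enter STRING mode
pos=32: emit STR "ok" (now at pos=36)
pos=36: emit NUM '0' (now at pos=37)
DONE. 3 tokens: [LPAREN, STR, NUM]
Position 9: char is '(' -> LPAREN

Answer: LPAREN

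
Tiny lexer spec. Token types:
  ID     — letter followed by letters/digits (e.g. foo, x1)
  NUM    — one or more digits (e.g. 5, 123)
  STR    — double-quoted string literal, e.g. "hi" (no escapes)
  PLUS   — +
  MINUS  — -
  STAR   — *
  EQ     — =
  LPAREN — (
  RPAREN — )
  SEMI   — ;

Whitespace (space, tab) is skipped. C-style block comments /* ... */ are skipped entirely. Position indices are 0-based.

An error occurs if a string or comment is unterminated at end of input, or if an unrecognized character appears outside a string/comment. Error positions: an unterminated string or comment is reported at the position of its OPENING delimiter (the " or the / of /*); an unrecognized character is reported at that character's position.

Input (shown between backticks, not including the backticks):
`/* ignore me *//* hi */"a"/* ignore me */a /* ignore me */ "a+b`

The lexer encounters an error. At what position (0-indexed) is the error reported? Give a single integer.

Answer: 59

Derivation:
pos=0: enter COMMENT mode (saw '/*')
exit COMMENT mode (now at pos=15)
pos=15: enter COMMENT mode (saw '/*')
exit COMMENT mode (now at pos=23)
pos=23: enter STRING mode
pos=23: emit STR "a" (now at pos=26)
pos=26: enter COMMENT mode (saw '/*')
exit COMMENT mode (now at pos=41)
pos=41: emit ID 'a' (now at pos=42)
pos=43: enter COMMENT mode (saw '/*')
exit COMMENT mode (now at pos=58)
pos=59: enter STRING mode
pos=59: ERROR — unterminated string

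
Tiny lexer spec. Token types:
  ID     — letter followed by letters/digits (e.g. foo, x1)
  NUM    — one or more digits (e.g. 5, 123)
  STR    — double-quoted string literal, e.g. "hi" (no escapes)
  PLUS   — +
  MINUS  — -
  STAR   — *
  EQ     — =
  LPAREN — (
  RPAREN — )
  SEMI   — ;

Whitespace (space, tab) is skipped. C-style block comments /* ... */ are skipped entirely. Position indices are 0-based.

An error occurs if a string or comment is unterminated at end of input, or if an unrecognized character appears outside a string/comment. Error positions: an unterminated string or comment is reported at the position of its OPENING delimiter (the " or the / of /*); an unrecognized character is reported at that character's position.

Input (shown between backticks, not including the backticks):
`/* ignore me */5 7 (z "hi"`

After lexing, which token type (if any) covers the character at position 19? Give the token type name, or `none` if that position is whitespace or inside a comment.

Answer: LPAREN

Derivation:
pos=0: enter COMMENT mode (saw '/*')
exit COMMENT mode (now at pos=15)
pos=15: emit NUM '5' (now at pos=16)
pos=17: emit NUM '7' (now at pos=18)
pos=19: emit LPAREN '('
pos=20: emit ID 'z' (now at pos=21)
pos=22: enter STRING mode
pos=22: emit STR "hi" (now at pos=26)
DONE. 5 tokens: [NUM, NUM, LPAREN, ID, STR]
Position 19: char is '(' -> LPAREN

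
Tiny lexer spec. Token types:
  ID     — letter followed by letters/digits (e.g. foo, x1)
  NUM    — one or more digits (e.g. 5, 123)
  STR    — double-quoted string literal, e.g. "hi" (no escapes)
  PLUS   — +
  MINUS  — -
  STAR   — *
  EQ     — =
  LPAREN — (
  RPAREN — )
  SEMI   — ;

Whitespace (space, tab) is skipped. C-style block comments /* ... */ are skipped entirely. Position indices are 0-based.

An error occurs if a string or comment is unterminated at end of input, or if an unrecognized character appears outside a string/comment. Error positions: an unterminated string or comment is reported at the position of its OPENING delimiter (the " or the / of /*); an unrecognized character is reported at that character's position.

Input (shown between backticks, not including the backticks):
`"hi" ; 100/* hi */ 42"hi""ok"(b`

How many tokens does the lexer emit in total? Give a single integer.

Answer: 8

Derivation:
pos=0: enter STRING mode
pos=0: emit STR "hi" (now at pos=4)
pos=5: emit SEMI ';'
pos=7: emit NUM '100' (now at pos=10)
pos=10: enter COMMENT mode (saw '/*')
exit COMMENT mode (now at pos=18)
pos=19: emit NUM '42' (now at pos=21)
pos=21: enter STRING mode
pos=21: emit STR "hi" (now at pos=25)
pos=25: enter STRING mode
pos=25: emit STR "ok" (now at pos=29)
pos=29: emit LPAREN '('
pos=30: emit ID 'b' (now at pos=31)
DONE. 8 tokens: [STR, SEMI, NUM, NUM, STR, STR, LPAREN, ID]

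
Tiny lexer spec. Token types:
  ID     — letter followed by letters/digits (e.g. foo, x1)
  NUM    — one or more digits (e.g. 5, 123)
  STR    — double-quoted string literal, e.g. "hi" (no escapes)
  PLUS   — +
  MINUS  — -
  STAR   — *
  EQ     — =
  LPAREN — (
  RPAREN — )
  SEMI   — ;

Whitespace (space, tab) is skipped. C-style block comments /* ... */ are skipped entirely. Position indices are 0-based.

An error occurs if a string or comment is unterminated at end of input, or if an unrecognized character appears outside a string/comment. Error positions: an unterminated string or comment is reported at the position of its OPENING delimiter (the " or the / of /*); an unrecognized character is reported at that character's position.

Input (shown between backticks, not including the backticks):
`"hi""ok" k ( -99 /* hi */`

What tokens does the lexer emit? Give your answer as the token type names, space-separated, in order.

Answer: STR STR ID LPAREN MINUS NUM

Derivation:
pos=0: enter STRING mode
pos=0: emit STR "hi" (now at pos=4)
pos=4: enter STRING mode
pos=4: emit STR "ok" (now at pos=8)
pos=9: emit ID 'k' (now at pos=10)
pos=11: emit LPAREN '('
pos=13: emit MINUS '-'
pos=14: emit NUM '99' (now at pos=16)
pos=17: enter COMMENT mode (saw '/*')
exit COMMENT mode (now at pos=25)
DONE. 6 tokens: [STR, STR, ID, LPAREN, MINUS, NUM]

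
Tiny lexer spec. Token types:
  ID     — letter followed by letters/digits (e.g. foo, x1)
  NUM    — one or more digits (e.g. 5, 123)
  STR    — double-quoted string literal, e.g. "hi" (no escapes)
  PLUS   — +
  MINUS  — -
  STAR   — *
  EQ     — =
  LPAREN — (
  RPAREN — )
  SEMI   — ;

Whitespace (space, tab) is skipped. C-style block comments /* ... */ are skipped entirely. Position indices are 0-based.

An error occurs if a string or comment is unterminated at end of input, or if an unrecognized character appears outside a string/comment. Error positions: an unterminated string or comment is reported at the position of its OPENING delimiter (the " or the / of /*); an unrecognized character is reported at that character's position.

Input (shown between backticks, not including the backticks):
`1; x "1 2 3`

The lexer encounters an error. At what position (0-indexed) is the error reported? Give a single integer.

pos=0: emit NUM '1' (now at pos=1)
pos=1: emit SEMI ';'
pos=3: emit ID 'x' (now at pos=4)
pos=5: enter STRING mode
pos=5: ERROR — unterminated string

Answer: 5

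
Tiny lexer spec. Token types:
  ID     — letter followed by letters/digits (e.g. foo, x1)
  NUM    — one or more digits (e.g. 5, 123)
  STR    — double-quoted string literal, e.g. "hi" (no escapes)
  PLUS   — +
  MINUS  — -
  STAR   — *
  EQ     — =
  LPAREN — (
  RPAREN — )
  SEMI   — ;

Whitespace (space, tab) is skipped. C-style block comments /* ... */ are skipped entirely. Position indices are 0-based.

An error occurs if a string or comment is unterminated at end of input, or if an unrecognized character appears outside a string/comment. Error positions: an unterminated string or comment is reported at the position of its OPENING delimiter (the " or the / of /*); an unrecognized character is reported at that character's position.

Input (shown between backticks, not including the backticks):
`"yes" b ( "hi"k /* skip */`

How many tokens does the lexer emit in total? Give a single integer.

pos=0: enter STRING mode
pos=0: emit STR "yes" (now at pos=5)
pos=6: emit ID 'b' (now at pos=7)
pos=8: emit LPAREN '('
pos=10: enter STRING mode
pos=10: emit STR "hi" (now at pos=14)
pos=14: emit ID 'k' (now at pos=15)
pos=16: enter COMMENT mode (saw '/*')
exit COMMENT mode (now at pos=26)
DONE. 5 tokens: [STR, ID, LPAREN, STR, ID]

Answer: 5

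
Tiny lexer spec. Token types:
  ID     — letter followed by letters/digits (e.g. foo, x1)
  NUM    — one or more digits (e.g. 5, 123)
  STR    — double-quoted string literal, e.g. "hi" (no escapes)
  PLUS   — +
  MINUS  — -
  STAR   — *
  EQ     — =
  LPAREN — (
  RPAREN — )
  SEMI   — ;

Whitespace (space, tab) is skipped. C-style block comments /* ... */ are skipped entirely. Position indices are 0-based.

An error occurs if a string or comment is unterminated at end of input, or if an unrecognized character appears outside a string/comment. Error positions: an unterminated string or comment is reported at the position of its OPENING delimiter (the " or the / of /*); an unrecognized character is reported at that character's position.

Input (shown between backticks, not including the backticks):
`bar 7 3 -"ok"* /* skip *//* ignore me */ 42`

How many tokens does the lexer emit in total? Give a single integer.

pos=0: emit ID 'bar' (now at pos=3)
pos=4: emit NUM '7' (now at pos=5)
pos=6: emit NUM '3' (now at pos=7)
pos=8: emit MINUS '-'
pos=9: enter STRING mode
pos=9: emit STR "ok" (now at pos=13)
pos=13: emit STAR '*'
pos=15: enter COMMENT mode (saw '/*')
exit COMMENT mode (now at pos=25)
pos=25: enter COMMENT mode (saw '/*')
exit COMMENT mode (now at pos=40)
pos=41: emit NUM '42' (now at pos=43)
DONE. 7 tokens: [ID, NUM, NUM, MINUS, STR, STAR, NUM]

Answer: 7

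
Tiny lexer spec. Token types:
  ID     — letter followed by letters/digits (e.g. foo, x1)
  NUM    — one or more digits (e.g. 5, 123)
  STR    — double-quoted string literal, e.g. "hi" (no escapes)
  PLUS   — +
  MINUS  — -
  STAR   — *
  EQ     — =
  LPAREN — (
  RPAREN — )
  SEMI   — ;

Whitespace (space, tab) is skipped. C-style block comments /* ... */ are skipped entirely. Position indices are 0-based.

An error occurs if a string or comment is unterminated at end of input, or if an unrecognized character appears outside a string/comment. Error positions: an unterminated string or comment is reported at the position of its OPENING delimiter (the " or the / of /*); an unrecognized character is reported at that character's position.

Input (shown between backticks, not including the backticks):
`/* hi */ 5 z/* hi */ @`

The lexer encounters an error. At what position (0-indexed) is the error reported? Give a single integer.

pos=0: enter COMMENT mode (saw '/*')
exit COMMENT mode (now at pos=8)
pos=9: emit NUM '5' (now at pos=10)
pos=11: emit ID 'z' (now at pos=12)
pos=12: enter COMMENT mode (saw '/*')
exit COMMENT mode (now at pos=20)
pos=21: ERROR — unrecognized char '@'

Answer: 21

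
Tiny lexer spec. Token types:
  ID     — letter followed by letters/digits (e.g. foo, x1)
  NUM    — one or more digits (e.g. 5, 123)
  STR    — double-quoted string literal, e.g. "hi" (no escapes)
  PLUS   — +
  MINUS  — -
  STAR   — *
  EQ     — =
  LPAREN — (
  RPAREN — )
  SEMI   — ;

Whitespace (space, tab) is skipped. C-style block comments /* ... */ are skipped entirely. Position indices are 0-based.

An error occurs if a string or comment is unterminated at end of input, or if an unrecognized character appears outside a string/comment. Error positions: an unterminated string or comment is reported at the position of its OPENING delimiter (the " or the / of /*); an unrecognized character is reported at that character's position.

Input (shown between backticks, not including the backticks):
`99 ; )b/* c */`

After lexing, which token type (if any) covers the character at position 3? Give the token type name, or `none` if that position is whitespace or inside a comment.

Answer: SEMI

Derivation:
pos=0: emit NUM '99' (now at pos=2)
pos=3: emit SEMI ';'
pos=5: emit RPAREN ')'
pos=6: emit ID 'b' (now at pos=7)
pos=7: enter COMMENT mode (saw '/*')
exit COMMENT mode (now at pos=14)
DONE. 4 tokens: [NUM, SEMI, RPAREN, ID]
Position 3: char is ';' -> SEMI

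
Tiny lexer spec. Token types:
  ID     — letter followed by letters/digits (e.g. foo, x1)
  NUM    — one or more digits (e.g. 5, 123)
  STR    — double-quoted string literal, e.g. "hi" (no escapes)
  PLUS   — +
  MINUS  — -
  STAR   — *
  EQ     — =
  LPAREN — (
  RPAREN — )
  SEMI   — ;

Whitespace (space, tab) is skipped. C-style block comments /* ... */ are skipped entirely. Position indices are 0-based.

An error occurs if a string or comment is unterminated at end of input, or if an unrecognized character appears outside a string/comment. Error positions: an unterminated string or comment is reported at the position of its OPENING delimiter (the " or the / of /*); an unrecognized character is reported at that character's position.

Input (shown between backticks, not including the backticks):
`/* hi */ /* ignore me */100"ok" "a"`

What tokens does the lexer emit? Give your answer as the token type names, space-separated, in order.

Answer: NUM STR STR

Derivation:
pos=0: enter COMMENT mode (saw '/*')
exit COMMENT mode (now at pos=8)
pos=9: enter COMMENT mode (saw '/*')
exit COMMENT mode (now at pos=24)
pos=24: emit NUM '100' (now at pos=27)
pos=27: enter STRING mode
pos=27: emit STR "ok" (now at pos=31)
pos=32: enter STRING mode
pos=32: emit STR "a" (now at pos=35)
DONE. 3 tokens: [NUM, STR, STR]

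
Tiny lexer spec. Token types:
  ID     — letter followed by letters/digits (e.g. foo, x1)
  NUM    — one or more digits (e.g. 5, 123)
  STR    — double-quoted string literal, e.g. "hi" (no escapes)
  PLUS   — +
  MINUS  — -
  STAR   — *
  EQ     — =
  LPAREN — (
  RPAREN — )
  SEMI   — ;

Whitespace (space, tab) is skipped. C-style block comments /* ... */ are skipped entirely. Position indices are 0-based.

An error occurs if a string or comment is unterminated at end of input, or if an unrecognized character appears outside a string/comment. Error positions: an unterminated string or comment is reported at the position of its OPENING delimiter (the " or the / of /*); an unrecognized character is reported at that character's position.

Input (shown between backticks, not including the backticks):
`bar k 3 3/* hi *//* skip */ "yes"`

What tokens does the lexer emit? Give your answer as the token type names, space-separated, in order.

Answer: ID ID NUM NUM STR

Derivation:
pos=0: emit ID 'bar' (now at pos=3)
pos=4: emit ID 'k' (now at pos=5)
pos=6: emit NUM '3' (now at pos=7)
pos=8: emit NUM '3' (now at pos=9)
pos=9: enter COMMENT mode (saw '/*')
exit COMMENT mode (now at pos=17)
pos=17: enter COMMENT mode (saw '/*')
exit COMMENT mode (now at pos=27)
pos=28: enter STRING mode
pos=28: emit STR "yes" (now at pos=33)
DONE. 5 tokens: [ID, ID, NUM, NUM, STR]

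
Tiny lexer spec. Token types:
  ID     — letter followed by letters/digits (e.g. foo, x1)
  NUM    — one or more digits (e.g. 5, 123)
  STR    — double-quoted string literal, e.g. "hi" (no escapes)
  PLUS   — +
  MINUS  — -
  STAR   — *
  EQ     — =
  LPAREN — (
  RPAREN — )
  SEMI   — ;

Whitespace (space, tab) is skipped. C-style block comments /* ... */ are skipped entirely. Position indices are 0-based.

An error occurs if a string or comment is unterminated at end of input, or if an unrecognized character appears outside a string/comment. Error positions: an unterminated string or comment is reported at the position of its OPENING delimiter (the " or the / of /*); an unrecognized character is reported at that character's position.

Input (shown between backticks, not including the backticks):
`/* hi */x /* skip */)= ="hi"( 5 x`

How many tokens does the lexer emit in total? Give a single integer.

pos=0: enter COMMENT mode (saw '/*')
exit COMMENT mode (now at pos=8)
pos=8: emit ID 'x' (now at pos=9)
pos=10: enter COMMENT mode (saw '/*')
exit COMMENT mode (now at pos=20)
pos=20: emit RPAREN ')'
pos=21: emit EQ '='
pos=23: emit EQ '='
pos=24: enter STRING mode
pos=24: emit STR "hi" (now at pos=28)
pos=28: emit LPAREN '('
pos=30: emit NUM '5' (now at pos=31)
pos=32: emit ID 'x' (now at pos=33)
DONE. 8 tokens: [ID, RPAREN, EQ, EQ, STR, LPAREN, NUM, ID]

Answer: 8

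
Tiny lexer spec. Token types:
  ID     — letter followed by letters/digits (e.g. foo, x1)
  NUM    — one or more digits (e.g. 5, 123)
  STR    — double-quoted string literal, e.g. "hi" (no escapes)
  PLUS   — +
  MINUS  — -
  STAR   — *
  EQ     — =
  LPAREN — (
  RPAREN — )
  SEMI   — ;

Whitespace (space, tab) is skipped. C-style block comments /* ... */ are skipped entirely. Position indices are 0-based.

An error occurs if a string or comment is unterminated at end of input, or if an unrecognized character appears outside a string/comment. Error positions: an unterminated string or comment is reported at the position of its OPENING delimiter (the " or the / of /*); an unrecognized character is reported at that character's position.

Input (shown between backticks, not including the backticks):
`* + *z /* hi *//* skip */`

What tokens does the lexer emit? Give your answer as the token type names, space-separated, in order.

Answer: STAR PLUS STAR ID

Derivation:
pos=0: emit STAR '*'
pos=2: emit PLUS '+'
pos=4: emit STAR '*'
pos=5: emit ID 'z' (now at pos=6)
pos=7: enter COMMENT mode (saw '/*')
exit COMMENT mode (now at pos=15)
pos=15: enter COMMENT mode (saw '/*')
exit COMMENT mode (now at pos=25)
DONE. 4 tokens: [STAR, PLUS, STAR, ID]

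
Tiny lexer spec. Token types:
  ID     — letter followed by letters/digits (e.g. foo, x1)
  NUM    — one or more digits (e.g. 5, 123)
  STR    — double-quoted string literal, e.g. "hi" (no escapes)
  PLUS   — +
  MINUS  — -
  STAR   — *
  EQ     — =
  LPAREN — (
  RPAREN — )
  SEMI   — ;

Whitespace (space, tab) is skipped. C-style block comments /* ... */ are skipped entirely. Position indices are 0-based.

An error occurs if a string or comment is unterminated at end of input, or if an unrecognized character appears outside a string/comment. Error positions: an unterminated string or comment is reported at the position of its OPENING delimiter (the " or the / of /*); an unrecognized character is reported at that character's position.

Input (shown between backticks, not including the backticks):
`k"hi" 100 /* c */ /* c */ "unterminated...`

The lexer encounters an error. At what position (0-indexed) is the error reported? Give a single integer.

pos=0: emit ID 'k' (now at pos=1)
pos=1: enter STRING mode
pos=1: emit STR "hi" (now at pos=5)
pos=6: emit NUM '100' (now at pos=9)
pos=10: enter COMMENT mode (saw '/*')
exit COMMENT mode (now at pos=17)
pos=18: enter COMMENT mode (saw '/*')
exit COMMENT mode (now at pos=25)
pos=26: enter STRING mode
pos=26: ERROR — unterminated string

Answer: 26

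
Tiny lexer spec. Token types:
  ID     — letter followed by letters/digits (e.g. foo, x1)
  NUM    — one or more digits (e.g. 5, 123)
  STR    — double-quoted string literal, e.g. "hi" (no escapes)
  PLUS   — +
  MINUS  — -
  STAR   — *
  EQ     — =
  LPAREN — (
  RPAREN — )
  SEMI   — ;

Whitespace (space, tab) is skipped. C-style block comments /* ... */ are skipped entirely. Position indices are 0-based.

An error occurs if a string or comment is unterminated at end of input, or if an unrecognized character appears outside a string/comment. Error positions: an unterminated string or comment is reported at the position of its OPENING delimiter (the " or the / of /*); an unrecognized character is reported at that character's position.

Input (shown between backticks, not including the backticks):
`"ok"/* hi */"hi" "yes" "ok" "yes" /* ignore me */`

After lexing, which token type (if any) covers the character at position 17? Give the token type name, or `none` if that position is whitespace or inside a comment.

Answer: STR

Derivation:
pos=0: enter STRING mode
pos=0: emit STR "ok" (now at pos=4)
pos=4: enter COMMENT mode (saw '/*')
exit COMMENT mode (now at pos=12)
pos=12: enter STRING mode
pos=12: emit STR "hi" (now at pos=16)
pos=17: enter STRING mode
pos=17: emit STR "yes" (now at pos=22)
pos=23: enter STRING mode
pos=23: emit STR "ok" (now at pos=27)
pos=28: enter STRING mode
pos=28: emit STR "yes" (now at pos=33)
pos=34: enter COMMENT mode (saw '/*')
exit COMMENT mode (now at pos=49)
DONE. 5 tokens: [STR, STR, STR, STR, STR]
Position 17: char is '"' -> STR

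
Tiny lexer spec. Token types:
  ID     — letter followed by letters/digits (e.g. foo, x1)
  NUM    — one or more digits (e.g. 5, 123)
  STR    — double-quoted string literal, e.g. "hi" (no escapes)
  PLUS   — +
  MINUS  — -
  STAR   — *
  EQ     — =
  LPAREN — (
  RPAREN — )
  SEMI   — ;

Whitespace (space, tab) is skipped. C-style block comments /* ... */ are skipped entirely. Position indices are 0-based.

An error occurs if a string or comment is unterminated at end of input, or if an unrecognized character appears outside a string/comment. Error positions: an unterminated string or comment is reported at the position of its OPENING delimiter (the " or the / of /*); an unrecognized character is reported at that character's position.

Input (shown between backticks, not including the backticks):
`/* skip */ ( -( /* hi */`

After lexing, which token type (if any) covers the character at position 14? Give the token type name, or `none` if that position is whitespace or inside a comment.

pos=0: enter COMMENT mode (saw '/*')
exit COMMENT mode (now at pos=10)
pos=11: emit LPAREN '('
pos=13: emit MINUS '-'
pos=14: emit LPAREN '('
pos=16: enter COMMENT mode (saw '/*')
exit COMMENT mode (now at pos=24)
DONE. 3 tokens: [LPAREN, MINUS, LPAREN]
Position 14: char is '(' -> LPAREN

Answer: LPAREN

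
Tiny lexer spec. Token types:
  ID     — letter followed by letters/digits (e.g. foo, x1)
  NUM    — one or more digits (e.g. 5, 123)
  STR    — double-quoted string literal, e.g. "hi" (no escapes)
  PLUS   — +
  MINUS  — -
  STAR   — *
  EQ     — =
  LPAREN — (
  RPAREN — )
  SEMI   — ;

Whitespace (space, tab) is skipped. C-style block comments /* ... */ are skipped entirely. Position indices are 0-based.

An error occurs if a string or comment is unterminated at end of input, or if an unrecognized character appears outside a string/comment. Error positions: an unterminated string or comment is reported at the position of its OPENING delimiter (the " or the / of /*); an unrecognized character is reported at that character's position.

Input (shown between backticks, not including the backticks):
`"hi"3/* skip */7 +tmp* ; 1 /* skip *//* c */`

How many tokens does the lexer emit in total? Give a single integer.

Answer: 8

Derivation:
pos=0: enter STRING mode
pos=0: emit STR "hi" (now at pos=4)
pos=4: emit NUM '3' (now at pos=5)
pos=5: enter COMMENT mode (saw '/*')
exit COMMENT mode (now at pos=15)
pos=15: emit NUM '7' (now at pos=16)
pos=17: emit PLUS '+'
pos=18: emit ID 'tmp' (now at pos=21)
pos=21: emit STAR '*'
pos=23: emit SEMI ';'
pos=25: emit NUM '1' (now at pos=26)
pos=27: enter COMMENT mode (saw '/*')
exit COMMENT mode (now at pos=37)
pos=37: enter COMMENT mode (saw '/*')
exit COMMENT mode (now at pos=44)
DONE. 8 tokens: [STR, NUM, NUM, PLUS, ID, STAR, SEMI, NUM]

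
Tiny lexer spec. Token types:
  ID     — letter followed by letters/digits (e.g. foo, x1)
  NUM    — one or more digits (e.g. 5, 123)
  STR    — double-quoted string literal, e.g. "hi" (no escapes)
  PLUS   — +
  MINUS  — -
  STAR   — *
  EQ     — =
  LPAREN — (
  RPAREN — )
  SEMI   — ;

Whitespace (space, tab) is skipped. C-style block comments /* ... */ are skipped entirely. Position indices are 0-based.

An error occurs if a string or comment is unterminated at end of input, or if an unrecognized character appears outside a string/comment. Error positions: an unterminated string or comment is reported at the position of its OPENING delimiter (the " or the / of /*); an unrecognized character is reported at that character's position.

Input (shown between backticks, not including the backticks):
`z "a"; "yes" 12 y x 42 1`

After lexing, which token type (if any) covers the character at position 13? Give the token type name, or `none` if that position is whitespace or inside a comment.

pos=0: emit ID 'z' (now at pos=1)
pos=2: enter STRING mode
pos=2: emit STR "a" (now at pos=5)
pos=5: emit SEMI ';'
pos=7: enter STRING mode
pos=7: emit STR "yes" (now at pos=12)
pos=13: emit NUM '12' (now at pos=15)
pos=16: emit ID 'y' (now at pos=17)
pos=18: emit ID 'x' (now at pos=19)
pos=20: emit NUM '42' (now at pos=22)
pos=23: emit NUM '1' (now at pos=24)
DONE. 9 tokens: [ID, STR, SEMI, STR, NUM, ID, ID, NUM, NUM]
Position 13: char is '1' -> NUM

Answer: NUM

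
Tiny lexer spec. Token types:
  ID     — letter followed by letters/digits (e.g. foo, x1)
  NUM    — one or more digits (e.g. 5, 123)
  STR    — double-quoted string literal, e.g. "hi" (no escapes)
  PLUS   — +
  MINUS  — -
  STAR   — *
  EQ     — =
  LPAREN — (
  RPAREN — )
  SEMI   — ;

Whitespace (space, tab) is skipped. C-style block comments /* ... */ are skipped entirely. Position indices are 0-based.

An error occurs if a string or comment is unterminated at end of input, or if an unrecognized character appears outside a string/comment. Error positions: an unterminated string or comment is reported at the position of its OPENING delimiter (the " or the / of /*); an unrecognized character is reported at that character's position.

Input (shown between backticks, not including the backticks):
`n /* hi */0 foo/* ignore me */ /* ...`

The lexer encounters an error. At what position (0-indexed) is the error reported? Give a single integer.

pos=0: emit ID 'n' (now at pos=1)
pos=2: enter COMMENT mode (saw '/*')
exit COMMENT mode (now at pos=10)
pos=10: emit NUM '0' (now at pos=11)
pos=12: emit ID 'foo' (now at pos=15)
pos=15: enter COMMENT mode (saw '/*')
exit COMMENT mode (now at pos=30)
pos=31: enter COMMENT mode (saw '/*')
pos=31: ERROR — unterminated comment (reached EOF)

Answer: 31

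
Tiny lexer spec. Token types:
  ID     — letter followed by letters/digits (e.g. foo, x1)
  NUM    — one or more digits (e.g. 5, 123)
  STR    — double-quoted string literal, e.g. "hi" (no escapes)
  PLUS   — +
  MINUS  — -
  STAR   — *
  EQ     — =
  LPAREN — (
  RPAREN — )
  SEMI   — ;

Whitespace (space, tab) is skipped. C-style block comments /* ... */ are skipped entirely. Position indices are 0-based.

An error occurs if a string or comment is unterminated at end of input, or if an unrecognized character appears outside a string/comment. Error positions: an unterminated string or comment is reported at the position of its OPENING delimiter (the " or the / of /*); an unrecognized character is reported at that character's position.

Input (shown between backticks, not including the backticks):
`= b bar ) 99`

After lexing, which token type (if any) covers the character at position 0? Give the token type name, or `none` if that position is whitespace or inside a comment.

Answer: EQ

Derivation:
pos=0: emit EQ '='
pos=2: emit ID 'b' (now at pos=3)
pos=4: emit ID 'bar' (now at pos=7)
pos=8: emit RPAREN ')'
pos=10: emit NUM '99' (now at pos=12)
DONE. 5 tokens: [EQ, ID, ID, RPAREN, NUM]
Position 0: char is '=' -> EQ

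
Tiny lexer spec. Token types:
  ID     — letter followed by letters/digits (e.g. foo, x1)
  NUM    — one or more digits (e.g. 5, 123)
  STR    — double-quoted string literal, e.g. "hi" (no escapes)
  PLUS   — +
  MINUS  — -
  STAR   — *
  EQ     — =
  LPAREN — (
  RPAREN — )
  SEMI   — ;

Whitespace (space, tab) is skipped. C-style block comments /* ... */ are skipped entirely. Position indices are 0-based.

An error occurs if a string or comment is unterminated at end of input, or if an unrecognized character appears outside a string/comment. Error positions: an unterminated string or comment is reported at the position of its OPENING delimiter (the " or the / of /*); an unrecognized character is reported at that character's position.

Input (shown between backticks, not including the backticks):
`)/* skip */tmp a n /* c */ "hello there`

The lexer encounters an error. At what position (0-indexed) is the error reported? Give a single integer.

Answer: 27

Derivation:
pos=0: emit RPAREN ')'
pos=1: enter COMMENT mode (saw '/*')
exit COMMENT mode (now at pos=11)
pos=11: emit ID 'tmp' (now at pos=14)
pos=15: emit ID 'a' (now at pos=16)
pos=17: emit ID 'n' (now at pos=18)
pos=19: enter COMMENT mode (saw '/*')
exit COMMENT mode (now at pos=26)
pos=27: enter STRING mode
pos=27: ERROR — unterminated string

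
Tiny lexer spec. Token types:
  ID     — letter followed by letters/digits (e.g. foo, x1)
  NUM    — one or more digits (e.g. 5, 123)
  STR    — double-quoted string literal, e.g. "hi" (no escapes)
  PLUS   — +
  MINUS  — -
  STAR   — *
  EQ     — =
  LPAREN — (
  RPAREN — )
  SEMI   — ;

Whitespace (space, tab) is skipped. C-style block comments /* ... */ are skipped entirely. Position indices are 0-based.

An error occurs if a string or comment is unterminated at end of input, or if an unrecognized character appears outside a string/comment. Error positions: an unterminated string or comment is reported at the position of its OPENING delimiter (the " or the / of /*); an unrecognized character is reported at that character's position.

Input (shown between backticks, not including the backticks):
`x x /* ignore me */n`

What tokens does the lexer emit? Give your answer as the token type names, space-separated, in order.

pos=0: emit ID 'x' (now at pos=1)
pos=2: emit ID 'x' (now at pos=3)
pos=4: enter COMMENT mode (saw '/*')
exit COMMENT mode (now at pos=19)
pos=19: emit ID 'n' (now at pos=20)
DONE. 3 tokens: [ID, ID, ID]

Answer: ID ID ID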